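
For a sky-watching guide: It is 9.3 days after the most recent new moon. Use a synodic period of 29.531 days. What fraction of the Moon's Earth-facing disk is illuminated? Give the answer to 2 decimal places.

Phase angle: θ = 360°·(9.3 d)/(29.531 d) = 113.4°.
With cos θ = (-0.397), the lit fraction is (1 − (-0.397))/2 ≈ 0.698.

0.70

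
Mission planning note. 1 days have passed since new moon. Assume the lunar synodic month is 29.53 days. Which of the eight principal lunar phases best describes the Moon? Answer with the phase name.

new moon

θ ≈ 360° × 1/29.53 = 12°, which falls in the new moon sector.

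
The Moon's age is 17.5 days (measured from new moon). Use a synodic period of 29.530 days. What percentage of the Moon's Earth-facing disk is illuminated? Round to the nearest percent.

Phase angle: θ = 360°·(17.5 d)/(29.530 d) = 213.3°.
Illuminated fraction = (1 − cos 213.3°)/2 = (1 − (-0.835))/2 ≈ 0.918, so 92%.

92%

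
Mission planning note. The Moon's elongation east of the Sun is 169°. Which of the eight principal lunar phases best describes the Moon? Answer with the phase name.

169° lies in the full moon sector of the 8-phase cycle.

full moon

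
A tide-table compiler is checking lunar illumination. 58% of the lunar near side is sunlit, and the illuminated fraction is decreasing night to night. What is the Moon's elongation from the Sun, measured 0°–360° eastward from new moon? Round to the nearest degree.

From f = (1 − cos θ)/2: cos θ = 1 − 2×0.58 = -0.160; arccos → 99.2°.
A waning Moon lies in 180°–360°, so θ = 360° − 99.2° = 260.8°.

261°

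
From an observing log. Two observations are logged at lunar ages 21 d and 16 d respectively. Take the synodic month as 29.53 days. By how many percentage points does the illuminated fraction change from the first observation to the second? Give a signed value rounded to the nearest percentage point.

+36 pp

θ₁ = 360° × 21/29.53 = 256.0°, f₁ = (1 − cos θ₁)/2 = 0.621.
θ₂ = 360° × 16/29.53 = 195.1°, f₂ = (1 − cos θ₂)/2 = 0.983.
Change = f₂ − f₁ = +0.362 → +36 percentage points.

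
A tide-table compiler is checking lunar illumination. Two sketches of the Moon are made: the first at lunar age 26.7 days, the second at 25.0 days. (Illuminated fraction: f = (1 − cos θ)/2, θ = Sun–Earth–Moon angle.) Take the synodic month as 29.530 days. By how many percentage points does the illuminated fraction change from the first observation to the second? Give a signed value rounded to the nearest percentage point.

First observation: θ = 360°·26.7/29.530 = 325.5°, so f = 0.088.
Second observation: θ = 304.8°, f = 0.215.
Δf = 0.215 − 0.088 = +0.127, i.e. +13 pp.

+13 percentage points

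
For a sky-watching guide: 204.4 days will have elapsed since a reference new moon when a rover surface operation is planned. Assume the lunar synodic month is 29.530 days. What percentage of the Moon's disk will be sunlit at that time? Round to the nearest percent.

Reduce mod P: 204.4 − 6×29.530 = 27.22 d into the current lunation.
Phase angle: θ = 360°·(27.22 d)/(29.530 d) = 331.8°.
Illuminated fraction = (1 − cos 331.8°)/2 = (1 − 0.882)/2 ≈ 0.059, so 6%.

6%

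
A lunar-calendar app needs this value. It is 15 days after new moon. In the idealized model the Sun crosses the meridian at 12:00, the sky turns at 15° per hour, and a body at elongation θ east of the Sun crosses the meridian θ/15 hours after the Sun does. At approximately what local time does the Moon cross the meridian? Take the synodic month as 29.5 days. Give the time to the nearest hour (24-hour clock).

00:00

The Moon has covered 15/29.5 of its cycle, so θ ≈ 360° × 15/29.5 = 183.1°.
At 15° of sky rotation per hour, 183.1° corresponds to a 12.20 h lag.
12:00 + 12.20 h ≈ 00:12 → 00:00 to the nearest hour.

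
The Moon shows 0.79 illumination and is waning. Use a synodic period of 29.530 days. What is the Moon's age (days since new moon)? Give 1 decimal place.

From f = (1 − cos θ)/2: cos θ = 1 − 2×0.79 = -0.580; arccos → 125.5°.
Waning ⇒ past full, so θ = 360° − 125.5° = 234.5°.
That fraction of the synodic month is 234.5/360 × 29.530 d ≈ 19.24 d.

19.2 days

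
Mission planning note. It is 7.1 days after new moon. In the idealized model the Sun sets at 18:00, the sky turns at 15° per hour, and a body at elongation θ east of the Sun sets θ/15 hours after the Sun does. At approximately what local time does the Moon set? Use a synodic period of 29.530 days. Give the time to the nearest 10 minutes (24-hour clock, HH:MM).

Elongation θ = 360° × 7.1/29.530 ≈ 86.6°.
Delay after the Sun = 86.6° / (15°/h) ≈ 5.77 h.
18:00 + 5.770 h ≈ 23:46 → 23:50 to the nearest ten minutes.

23:50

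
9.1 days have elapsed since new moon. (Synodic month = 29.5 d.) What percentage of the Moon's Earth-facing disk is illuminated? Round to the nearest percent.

68%

The Moon has covered 9.1/29.5 of its cycle, so θ ≈ 360° × 9.1/29.5 = 111.1°.
Illuminated fraction = (1 − cos 111.1°)/2 = (1 − (-0.359))/2 ≈ 0.680, so 68%.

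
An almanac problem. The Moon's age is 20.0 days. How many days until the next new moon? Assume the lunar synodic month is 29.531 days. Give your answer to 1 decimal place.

9.5 days

The next new moon completes the synodic month: 29.531 − 20.0 = 9.531 days.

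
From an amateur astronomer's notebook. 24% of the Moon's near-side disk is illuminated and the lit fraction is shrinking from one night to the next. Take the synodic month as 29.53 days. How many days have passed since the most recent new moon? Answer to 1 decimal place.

24.7 days

Invert f = (1 − cos θ)/2 to get cos θ = 1 − 2(0.24) = 0.520, hence θ₀ = arccos 0.520 = 58.7°.
A waning Moon lies in 180°–360°, so θ = 360° − 58.7° = 301.3°.
At 360°/29.53 d per day, 301.3° corresponds to 24.72 days.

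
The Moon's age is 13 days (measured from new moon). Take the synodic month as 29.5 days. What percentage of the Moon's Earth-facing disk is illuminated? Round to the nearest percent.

97%

Phase angle: θ = 360°·(13 d)/(29.5 d) = 158.6°.
With cos θ = (-0.931), the lit fraction is (1 − (-0.931))/2 ≈ 0.966, so 97%.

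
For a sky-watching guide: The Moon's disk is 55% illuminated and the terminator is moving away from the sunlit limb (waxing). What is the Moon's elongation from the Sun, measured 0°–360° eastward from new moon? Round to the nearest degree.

96°

Invert f = (1 − cos θ)/2 to get cos θ = 1 − 2(0.55) = -0.100, hence θ₀ = arccos -0.100 = 95.7°.
Waxing ⇒ before full, so θ = 95.7°.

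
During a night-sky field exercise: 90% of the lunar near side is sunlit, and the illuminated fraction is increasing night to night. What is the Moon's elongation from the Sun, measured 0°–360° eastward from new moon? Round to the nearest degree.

143°

Invert f = (1 − cos θ)/2 to get cos θ = 1 − 2(0.90) = -0.800, hence θ₀ = arccos -0.800 = 143.1°.
Waxing ⇒ before full, so θ = 143.1°.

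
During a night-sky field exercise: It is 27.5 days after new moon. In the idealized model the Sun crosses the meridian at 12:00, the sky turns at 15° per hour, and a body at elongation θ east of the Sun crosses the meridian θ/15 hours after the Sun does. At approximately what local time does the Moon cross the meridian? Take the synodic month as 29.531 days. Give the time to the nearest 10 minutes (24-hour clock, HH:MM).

Phase angle: θ = 360°·(27.5 d)/(29.531 d) = 335.2°.
The Moon trails the Sun by θ/15 = 335.2/15 ≈ 22.35 hours.
12:00 + 22.349 h ≈ 10:21 → 10:20 to the nearest ten minutes.

10:20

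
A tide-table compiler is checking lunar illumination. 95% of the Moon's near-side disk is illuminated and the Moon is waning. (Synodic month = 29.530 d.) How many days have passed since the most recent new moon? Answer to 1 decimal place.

From f = (1 − cos θ)/2: cos θ = 1 − 2×0.95 = -0.900; arccos → 154.2°.
A waning Moon lies in 180°–360°, so θ = 360° − 154.2° = 205.8°.
Age = 29.530 × 205.8°/360° ≈ 16.88 days.

16.9 days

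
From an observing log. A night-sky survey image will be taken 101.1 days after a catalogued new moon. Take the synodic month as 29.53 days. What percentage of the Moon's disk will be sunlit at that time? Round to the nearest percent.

Reduce mod P: 101.1 − 3×29.53 = 12.51 d into the current lunation.
Phase angle: θ = 360°·(12.51 d)/(29.53 d) = 152.5°.
Illuminated fraction = (1 − cos 152.5°)/2 = (1 − (-0.887))/2 ≈ 0.944, so 94%.

94%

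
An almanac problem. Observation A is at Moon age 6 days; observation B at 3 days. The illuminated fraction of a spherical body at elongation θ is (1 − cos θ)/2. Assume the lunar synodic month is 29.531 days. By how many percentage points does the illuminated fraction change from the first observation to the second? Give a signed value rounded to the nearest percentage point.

-26 pp

θ₁ = 360° × 6/29.531 = 73.1°, f₁ = (1 − cos θ₁)/2 = 0.355.
θ₂ = 360° × 3/29.531 = 36.6°, f₂ = (1 − cos θ₂)/2 = 0.098.
Change = f₂ − f₁ = -0.257 → -26 percentage points.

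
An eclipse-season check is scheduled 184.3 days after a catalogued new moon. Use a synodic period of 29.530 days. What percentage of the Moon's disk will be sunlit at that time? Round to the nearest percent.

184.3 d spans 6 complete synodic months (6 × 29.530 = 177.18 d) plus 7.12 d.
The Moon has covered 7.12/29.530 of its cycle, so θ ≈ 360° × 7.12/29.530 = 86.8°.
cos 86.8° = 0.056, so f = (1 − 0.056)/2 = 0.472, so 47%.

47%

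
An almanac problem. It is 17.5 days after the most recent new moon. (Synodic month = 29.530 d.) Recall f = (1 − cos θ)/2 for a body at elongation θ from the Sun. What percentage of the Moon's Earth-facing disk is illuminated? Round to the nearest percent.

The Moon has covered 17.5/29.530 of its cycle, so θ ≈ 360° × 17.5/29.530 = 213.3°.
Illuminated fraction = (1 − cos 213.3°)/2 = (1 − (-0.835))/2 ≈ 0.918, so 92%.

92%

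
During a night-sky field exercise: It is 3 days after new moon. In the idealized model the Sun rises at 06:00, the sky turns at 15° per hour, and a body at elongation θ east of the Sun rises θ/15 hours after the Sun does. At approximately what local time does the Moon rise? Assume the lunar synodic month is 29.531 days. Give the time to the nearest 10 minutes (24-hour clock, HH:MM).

The Moon has covered 3/29.531 of its cycle, so θ ≈ 360° × 3/29.531 = 36.6°.
Delay after the Sun = 36.6° / (15°/h) ≈ 2.44 h.
06:00 + 2.438 h ≈ 08:26 → 08:30 to the nearest ten minutes.

08:30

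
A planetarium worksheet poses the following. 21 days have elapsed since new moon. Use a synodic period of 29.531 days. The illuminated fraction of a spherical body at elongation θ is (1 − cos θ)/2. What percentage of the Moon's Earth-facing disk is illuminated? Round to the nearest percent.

62%

Phase angle: θ = 360°·(21 d)/(29.531 d) = 256.0°.
cos 256.0° = (-0.242), so f = (1 − (-0.242))/2 = 0.621, so 62%.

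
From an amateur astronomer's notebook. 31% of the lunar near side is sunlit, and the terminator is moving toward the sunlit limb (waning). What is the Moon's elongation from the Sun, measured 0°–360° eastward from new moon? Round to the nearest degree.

292°

Invert f = (1 − cos θ)/2 to get cos θ = 1 − 2(0.31) = 0.380, hence θ₀ = arccos 0.380 = 67.7°.
Waning ⇒ past full, so θ = 360° − 67.7° = 292.3°.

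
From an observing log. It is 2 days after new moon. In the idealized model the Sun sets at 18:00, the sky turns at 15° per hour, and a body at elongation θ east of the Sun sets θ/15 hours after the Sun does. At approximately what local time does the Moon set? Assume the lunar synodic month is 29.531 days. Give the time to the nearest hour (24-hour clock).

20:00

The Moon has covered 2/29.531 of its cycle, so θ ≈ 360° × 2/29.531 = 24.4°.
At 15° of sky rotation per hour, 24.4° corresponds to a 1.63 h lag.
18:00 + 1.63 h ≈ 19:38 → 20:00 to the nearest hour.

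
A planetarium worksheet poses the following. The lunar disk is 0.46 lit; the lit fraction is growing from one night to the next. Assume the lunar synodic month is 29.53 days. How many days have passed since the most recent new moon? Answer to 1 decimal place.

From f = (1 − cos θ)/2: cos θ = 1 − 2×0.46 = 0.080; arccos → 85.4°.
The Moon is waxing (0°–180°), so θ = 85.4° directly.
Age = 29.53 × 85.4°/360° ≈ 7.01 days.

7.0 days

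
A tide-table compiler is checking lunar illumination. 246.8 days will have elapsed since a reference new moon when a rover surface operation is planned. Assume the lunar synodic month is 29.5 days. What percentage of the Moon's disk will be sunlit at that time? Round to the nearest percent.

Reduce mod P: 246.8 − 8×29.5 = 10.80 d into the current lunation.
Elongation θ = 360° × 10.80/29.5 ≈ 131.8°.
cos 131.8° = (-0.666), so f = (1 − (-0.666))/2 = 0.833, so 83%.

83%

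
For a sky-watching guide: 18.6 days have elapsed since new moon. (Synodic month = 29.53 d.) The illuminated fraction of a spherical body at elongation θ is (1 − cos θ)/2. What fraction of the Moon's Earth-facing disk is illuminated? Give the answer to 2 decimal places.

0.84

The Moon has covered 18.6/29.53 of its cycle, so θ ≈ 360° × 18.6/29.53 = 226.8°.
Illuminated fraction = (1 − cos 226.8°)/2 = (1 − (-0.685))/2 ≈ 0.843.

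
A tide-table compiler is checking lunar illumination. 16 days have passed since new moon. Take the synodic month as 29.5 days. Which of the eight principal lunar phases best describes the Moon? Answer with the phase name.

full moon

At 16/29.5 of the cycle, θ ≈ 195° — the full moon range.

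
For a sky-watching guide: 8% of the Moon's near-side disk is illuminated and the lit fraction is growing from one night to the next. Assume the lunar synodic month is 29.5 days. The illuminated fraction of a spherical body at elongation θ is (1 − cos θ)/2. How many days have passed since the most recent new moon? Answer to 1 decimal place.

From f = (1 − cos θ)/2: cos θ = 1 − 2×0.08 = 0.840; arccos → 32.9°.
Before full moon the principal value applies: θ = 32.9°.
That fraction of the synodic month is 32.9/360 × 29.5 d ≈ 2.69 d.

2.7 days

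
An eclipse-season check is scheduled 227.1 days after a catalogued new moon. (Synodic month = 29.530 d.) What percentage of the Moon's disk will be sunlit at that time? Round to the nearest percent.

227.1/29.530 = 7.690 lunations, so 7 complete cycles and 20.39 d into the next.
Elongation θ = 360° × 20.39/29.530 ≈ 248.6°.
With cos θ = (-0.365), the lit fraction is (1 − (-0.365))/2 ≈ 0.683, so 68%.

68%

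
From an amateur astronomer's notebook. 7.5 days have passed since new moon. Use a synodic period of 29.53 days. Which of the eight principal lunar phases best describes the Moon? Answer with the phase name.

θ ≈ 360° × 7.5/29.53 = 91°, which falls in the first quarter sector.

first quarter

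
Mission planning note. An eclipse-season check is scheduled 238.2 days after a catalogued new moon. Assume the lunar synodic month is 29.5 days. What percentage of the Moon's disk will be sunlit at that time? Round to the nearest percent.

5%

238.2/29.5 = 8.075 lunations, so 8 complete cycles and 2.20 d into the next.
Phase angle: θ = 360°·(2.20 d)/(29.5 d) = 26.8°.
cos 26.8° = 0.892, so f = (1 − 0.892)/2 = 0.054, so 5%.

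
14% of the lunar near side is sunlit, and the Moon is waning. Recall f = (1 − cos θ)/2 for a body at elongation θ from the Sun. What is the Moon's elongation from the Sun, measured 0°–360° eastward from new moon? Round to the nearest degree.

316°

From f = (1 − cos θ)/2: cos θ = 1 − 2×0.14 = 0.720; arccos → 43.9°.
Since the Moon is past full (waning), take the reflex angle: θ = 360° − 43.9° = 316.1°.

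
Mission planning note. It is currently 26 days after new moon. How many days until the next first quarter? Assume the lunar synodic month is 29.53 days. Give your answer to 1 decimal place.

First quarter occurs at elongation 90°, i.e. at age 29.53 × 90/360 = 7.383 d.
This lunation's first quarter (7.383 d) has passed, so add one period: 36.913 − 26 = 10.913 days.

10.9 days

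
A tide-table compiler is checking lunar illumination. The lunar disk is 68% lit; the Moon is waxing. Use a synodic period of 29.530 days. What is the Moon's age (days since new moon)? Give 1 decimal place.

9.1 days

From f = (1 − cos θ)/2: cos θ = 1 − 2×0.68 = -0.360; arccos → 111.1°.
The Moon is waxing (0°–180°), so θ = 111.1° directly.
Age = 29.530 × 111.1°/360° ≈ 9.11 days.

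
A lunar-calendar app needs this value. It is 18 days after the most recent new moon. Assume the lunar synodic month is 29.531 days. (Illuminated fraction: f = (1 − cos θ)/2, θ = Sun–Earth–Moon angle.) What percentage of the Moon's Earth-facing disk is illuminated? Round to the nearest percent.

89%

The Moon has covered 18/29.531 of its cycle, so θ ≈ 360° × 18/29.531 = 219.4°.
With cos θ = (-0.772), the lit fraction is (1 − (-0.772))/2 ≈ 0.886, so 89%.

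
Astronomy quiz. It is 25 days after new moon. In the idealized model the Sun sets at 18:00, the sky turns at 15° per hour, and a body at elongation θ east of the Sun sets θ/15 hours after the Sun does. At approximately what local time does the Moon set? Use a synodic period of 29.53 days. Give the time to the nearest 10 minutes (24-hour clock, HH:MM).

The Moon has covered 25/29.53 of its cycle, so θ ≈ 360° × 25/29.53 = 304.8°.
The Moon trails the Sun by θ/15 = 304.8/15 ≈ 20.32 hours.
18:00 + 20.318 h ≈ 14:19 → 14:20 to the nearest ten minutes.

14:20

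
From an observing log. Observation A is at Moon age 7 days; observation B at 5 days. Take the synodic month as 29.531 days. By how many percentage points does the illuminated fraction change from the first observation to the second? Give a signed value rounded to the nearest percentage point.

-20 percentage points

First observation: θ = 360°·7/29.531 = 85.3°, so f = 0.459.
Second observation: θ = 61.0°, f = 0.257.
Δf = 0.257 − 0.459 = -0.202, i.e. -20 pp.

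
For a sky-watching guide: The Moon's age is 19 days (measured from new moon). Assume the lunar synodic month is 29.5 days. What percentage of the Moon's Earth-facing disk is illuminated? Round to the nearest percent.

81%

Phase angle: θ = 360°·(19 d)/(29.5 d) = 231.9°.
With cos θ = (-0.618), the lit fraction is (1 − (-0.618))/2 ≈ 0.809, so 81%.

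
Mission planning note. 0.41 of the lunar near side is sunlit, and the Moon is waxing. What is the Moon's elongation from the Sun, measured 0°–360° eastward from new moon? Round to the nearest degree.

cos θ = 1 − 2f = 0.180, giving a principal value of 79.6°.
The Moon is waxing (0°–180°), so θ = 79.6° directly.

80°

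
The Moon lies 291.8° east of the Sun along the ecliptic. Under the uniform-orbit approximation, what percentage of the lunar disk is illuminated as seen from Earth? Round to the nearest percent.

31%

f = (1 − cos 291.8°)/2 = (1 − 0.371)/2 ≈ 0.314, i.e. 31%.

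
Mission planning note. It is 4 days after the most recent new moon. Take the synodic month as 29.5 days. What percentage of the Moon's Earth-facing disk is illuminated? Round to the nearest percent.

17%

Phase angle: θ = 360°·(4 d)/(29.5 d) = 48.8°.
cos 48.8° = 0.659, so f = (1 − 0.659)/2 = 0.171, so 17%.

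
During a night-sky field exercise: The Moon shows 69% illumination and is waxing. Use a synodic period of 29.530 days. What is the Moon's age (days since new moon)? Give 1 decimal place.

9.2 days

Invert f = (1 − cos θ)/2 to get cos θ = 1 − 2(0.69) = -0.380, hence θ₀ = arccos -0.380 = 112.3°.
Before full moon the principal value applies: θ = 112.3°.
That fraction of the synodic month is 112.3/360 × 29.530 d ≈ 9.21 d.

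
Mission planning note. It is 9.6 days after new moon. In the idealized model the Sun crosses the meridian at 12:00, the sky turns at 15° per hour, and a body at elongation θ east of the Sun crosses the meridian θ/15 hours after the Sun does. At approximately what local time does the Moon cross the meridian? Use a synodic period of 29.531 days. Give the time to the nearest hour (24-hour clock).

Elongation θ = 360° × 9.6/29.531 ≈ 117.0°.
The Moon trails the Sun by θ/15 = 117.0/15 ≈ 7.80 hours.
12:00 + 7.80 h ≈ 19:48 → 20:00 to the nearest hour.

20:00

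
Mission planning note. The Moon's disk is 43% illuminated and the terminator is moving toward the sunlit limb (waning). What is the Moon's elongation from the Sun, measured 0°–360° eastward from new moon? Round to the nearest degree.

From f = (1 − cos θ)/2: cos θ = 1 − 2×0.43 = 0.140; arccos → 82.0°.
Waning ⇒ past full, so θ = 360° − 82.0° = 278.0°.

278°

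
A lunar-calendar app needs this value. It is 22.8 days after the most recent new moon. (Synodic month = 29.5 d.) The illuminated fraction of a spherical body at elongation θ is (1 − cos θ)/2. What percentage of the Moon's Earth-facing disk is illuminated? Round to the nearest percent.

43%

The Moon has covered 22.8/29.5 of its cycle, so θ ≈ 360° × 22.8/29.5 = 278.2°.
Illuminated fraction = (1 − cos 278.2°)/2 = (1 − 0.143)/2 ≈ 0.428, so 43%.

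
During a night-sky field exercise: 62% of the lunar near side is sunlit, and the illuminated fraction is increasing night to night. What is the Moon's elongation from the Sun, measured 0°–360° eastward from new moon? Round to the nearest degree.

104°

Invert f = (1 − cos θ)/2 to get cos θ = 1 − 2(0.62) = -0.240, hence θ₀ = arccos -0.240 = 103.9°.
The Moon is waxing (0°–180°), so θ = 103.9° directly.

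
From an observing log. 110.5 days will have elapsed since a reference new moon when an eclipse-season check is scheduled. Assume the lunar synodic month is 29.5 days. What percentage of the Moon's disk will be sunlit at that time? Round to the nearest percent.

110.5 d spans 3 complete synodic months (3 × 29.5 = 88.50 d) plus 22.00 d.
Elongation θ = 360° × 22.00/29.5 ≈ 268.5°.
Illuminated fraction = (1 − cos 268.5°)/2 = (1 − (-0.027))/2 ≈ 0.513, so 51%.

51%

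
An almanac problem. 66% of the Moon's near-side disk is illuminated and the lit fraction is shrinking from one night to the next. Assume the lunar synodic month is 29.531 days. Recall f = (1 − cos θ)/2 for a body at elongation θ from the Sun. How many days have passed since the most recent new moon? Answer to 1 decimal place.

Invert f = (1 − cos θ)/2 to get cos θ = 1 − 2(0.66) = -0.320, hence θ₀ = arccos -0.320 = 108.7°.
A waning Moon lies in 180°–360°, so θ = 360° − 108.7° = 251.3°.
That fraction of the synodic month is 251.3/360 × 29.531 d ≈ 20.62 d.

20.6 days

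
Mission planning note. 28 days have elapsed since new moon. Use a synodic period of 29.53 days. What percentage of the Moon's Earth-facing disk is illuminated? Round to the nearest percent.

Phase angle: θ = 360°·(28 d)/(29.53 d) = 341.3°.
With cos θ = 0.947, the lit fraction is (1 − 0.947)/2 ≈ 0.026, so 3%.

3%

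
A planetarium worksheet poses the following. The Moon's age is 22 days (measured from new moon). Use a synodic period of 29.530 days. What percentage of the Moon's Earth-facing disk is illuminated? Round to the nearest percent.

The Moon has covered 22/29.530 of its cycle, so θ ≈ 360° × 22/29.530 = 268.2°.
cos 268.2° = (-0.031), so f = (1 − (-0.031))/2 = 0.516, so 52%.

52%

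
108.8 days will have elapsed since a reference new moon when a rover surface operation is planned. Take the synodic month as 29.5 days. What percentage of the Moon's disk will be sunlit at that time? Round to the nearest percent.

Reduce mod P: 108.8 − 3×29.5 = 20.30 d into the current lunation.
Phase angle: θ = 360°·(20.30 d)/(29.5 d) = 247.7°.
Illuminated fraction = (1 − cos 247.7°)/2 = (1 − (-0.379))/2 ≈ 0.689, so 69%.

69%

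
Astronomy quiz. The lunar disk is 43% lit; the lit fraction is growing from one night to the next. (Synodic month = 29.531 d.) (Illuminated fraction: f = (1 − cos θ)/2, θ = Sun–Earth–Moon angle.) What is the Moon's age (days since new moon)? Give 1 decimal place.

6.7 days

Invert f = (1 − cos θ)/2 to get cos θ = 1 − 2(0.43) = 0.140, hence θ₀ = arccos 0.140 = 82.0°.
Waxing ⇒ before full, so θ = 82.0°.
Age = 29.531 × 82.0°/360° ≈ 6.72 days.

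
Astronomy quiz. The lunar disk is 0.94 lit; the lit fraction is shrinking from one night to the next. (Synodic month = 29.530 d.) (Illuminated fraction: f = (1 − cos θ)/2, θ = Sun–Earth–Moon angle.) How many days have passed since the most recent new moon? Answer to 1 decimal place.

17.1 days

cos θ = 1 − 2f = -0.880, giving a principal value of 151.6°.
Waning ⇒ past full, so θ = 360° − 151.6° = 208.4°.
Age = 29.530 × 208.4°/360° ≈ 17.09 days.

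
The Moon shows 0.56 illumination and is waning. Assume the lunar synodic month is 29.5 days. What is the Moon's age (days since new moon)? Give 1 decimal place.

cos θ = 1 − 2f = -0.120, giving a principal value of 96.9°.
Waning ⇒ past full, so θ = 360° − 96.9° = 263.1°.
Age = 29.5 × 263.1°/360° ≈ 21.56 days.

21.6 days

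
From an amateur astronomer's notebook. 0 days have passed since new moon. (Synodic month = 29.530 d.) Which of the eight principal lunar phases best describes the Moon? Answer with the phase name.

new moon

At 0/29.530 of the cycle, θ ≈ 0° — the new moon range.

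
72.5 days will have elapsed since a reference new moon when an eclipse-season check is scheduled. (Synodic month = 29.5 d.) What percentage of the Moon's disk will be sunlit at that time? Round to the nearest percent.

72.5/29.5 = 2.458 lunations, so 2 complete cycles and 13.50 d into the next.
Elongation θ = 360° × 13.50/29.5 ≈ 164.7°.
With cos θ = (-0.965), the lit fraction is (1 − (-0.965))/2 ≈ 0.982, so 98%.

98%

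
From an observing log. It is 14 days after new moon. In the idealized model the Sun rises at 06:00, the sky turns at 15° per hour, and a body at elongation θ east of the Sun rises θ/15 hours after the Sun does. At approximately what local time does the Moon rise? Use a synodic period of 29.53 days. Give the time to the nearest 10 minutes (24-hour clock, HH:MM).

Elongation θ = 360° × 14/29.53 ≈ 170.7°.
Delay after the Sun = 170.7° / (15°/h) ≈ 11.38 h.
06:00 + 11.378 h ≈ 17:23 → 17:20 to the nearest ten minutes.

17:20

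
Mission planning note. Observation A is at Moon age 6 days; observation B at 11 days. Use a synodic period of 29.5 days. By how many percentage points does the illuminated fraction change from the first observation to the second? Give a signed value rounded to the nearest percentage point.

+49 percentage points

θ₁ = 360° × 6/29.5 = 73.2°, f₁ = (1 − cos θ₁)/2 = 0.356.
θ₂ = 360° × 11/29.5 = 134.2°, f₂ = (1 − cos θ₂)/2 = 0.849.
Change = f₂ − f₁ = +0.493 → +49 percentage points.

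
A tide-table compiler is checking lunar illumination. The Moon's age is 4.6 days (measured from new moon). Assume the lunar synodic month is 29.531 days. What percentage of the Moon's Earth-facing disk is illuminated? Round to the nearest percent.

22%

Elongation θ = 360° × 4.6/29.531 ≈ 56.1°.
With cos θ = 0.558, the lit fraction is (1 − 0.558)/2 ≈ 0.221, so 22%.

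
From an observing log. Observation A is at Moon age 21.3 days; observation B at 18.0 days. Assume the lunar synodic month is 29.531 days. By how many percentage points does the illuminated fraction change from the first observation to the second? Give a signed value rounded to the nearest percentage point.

+30 pp

θ₁ = 360° × 21.3/29.531 = 259.7°, f₁ = (1 − cos θ₁)/2 = 0.590.
θ₂ = 360° × 18.0/29.531 = 219.4°, f₂ = (1 − cos θ₂)/2 = 0.886.
Change = f₂ − f₁ = +0.296 → +30 percentage points.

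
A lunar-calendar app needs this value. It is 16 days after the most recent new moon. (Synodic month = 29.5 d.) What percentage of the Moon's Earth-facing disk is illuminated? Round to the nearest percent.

98%

The Moon has covered 16/29.5 of its cycle, so θ ≈ 360° × 16/29.5 = 195.3°.
cos 195.3° = (-0.965), so f = (1 − (-0.965))/2 = 0.982, so 98%.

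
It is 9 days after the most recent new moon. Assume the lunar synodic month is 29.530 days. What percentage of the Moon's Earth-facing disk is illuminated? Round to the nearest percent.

Phase angle: θ = 360°·(9 d)/(29.530 d) = 109.7°.
With cos θ = (-0.337), the lit fraction is (1 − (-0.337))/2 ≈ 0.669, so 67%.

67%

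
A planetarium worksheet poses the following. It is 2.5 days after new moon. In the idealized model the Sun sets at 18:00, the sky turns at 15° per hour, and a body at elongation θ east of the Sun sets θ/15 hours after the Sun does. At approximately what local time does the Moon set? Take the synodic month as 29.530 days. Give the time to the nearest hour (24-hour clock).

20:00

Phase angle: θ = 360°·(2.5 d)/(29.530 d) = 30.5°.
At 15° of sky rotation per hour, 30.5° corresponds to a 2.03 h lag.
18:00 + 2.03 h ≈ 20:02 → 20:00 to the nearest hour.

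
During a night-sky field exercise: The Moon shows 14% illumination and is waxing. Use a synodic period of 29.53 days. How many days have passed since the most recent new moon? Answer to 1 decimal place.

cos θ = 1 − 2f = 0.720, giving a principal value of 43.9°.
Waxing ⇒ before full, so θ = 43.9°.
At 360°/29.53 d per day, 43.9° corresponds to 3.60 days.

3.6 days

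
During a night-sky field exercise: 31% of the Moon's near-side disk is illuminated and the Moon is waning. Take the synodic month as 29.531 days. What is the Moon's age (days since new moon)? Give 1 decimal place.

From f = (1 − cos θ)/2: cos θ = 1 − 2×0.31 = 0.380; arccos → 67.7°.
A waning Moon lies in 180°–360°, so θ = 360° − 67.7° = 292.3°.
That fraction of the synodic month is 292.3/360 × 29.531 d ≈ 23.98 d.

24.0 days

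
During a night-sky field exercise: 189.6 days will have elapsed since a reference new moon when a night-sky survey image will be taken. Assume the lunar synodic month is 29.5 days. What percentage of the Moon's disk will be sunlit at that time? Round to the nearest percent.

95%

189.6/29.5 = 6.427 lunations, so 6 complete cycles and 12.60 d into the next.
Phase angle: θ = 360°·(12.60 d)/(29.5 d) = 153.8°.
Illuminated fraction = (1 − cos 153.8°)/2 = (1 − (-0.897))/2 ≈ 0.948, so 95%.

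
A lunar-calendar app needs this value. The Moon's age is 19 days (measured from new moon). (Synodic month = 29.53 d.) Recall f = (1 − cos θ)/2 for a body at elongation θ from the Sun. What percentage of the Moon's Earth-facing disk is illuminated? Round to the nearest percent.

81%

Elongation θ = 360° × 19/29.53 ≈ 231.6°.
With cos θ = (-0.621), the lit fraction is (1 − (-0.621))/2 ≈ 0.810, so 81%.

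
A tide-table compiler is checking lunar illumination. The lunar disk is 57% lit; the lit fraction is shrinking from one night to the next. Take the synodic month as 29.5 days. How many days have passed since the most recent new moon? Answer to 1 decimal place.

From f = (1 − cos θ)/2: cos θ = 1 − 2×0.57 = -0.140; arccos → 98.0°.
A waning Moon lies in 180°–360°, so θ = 360° − 98.0° = 262.0°.
At 360°/29.5 d per day, 262.0° corresponds to 21.47 days.

21.5 days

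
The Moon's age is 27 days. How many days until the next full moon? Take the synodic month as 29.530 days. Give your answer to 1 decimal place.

17.3 days

Full moon occurs at elongation 180°, i.e. at age 29.530 × 180/360 = 14.765 d.
Already past this cycle's full moon; the next is at 14.765 + 29.530 = 44.295 d, so 44.295 − 27 = 17.295 days.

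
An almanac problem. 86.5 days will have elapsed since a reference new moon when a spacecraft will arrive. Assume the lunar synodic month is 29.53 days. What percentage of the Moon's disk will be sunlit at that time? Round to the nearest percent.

Reduce mod P: 86.5 − 2×29.53 = 27.44 d into the current lunation.
Phase angle: θ = 360°·(27.44 d)/(29.53 d) = 334.5°.
cos 334.5° = 0.903, so f = (1 − 0.903)/2 = 0.049, so 5%.

5%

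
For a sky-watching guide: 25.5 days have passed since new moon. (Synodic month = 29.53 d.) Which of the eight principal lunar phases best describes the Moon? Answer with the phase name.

At 25.5/29.53 of the cycle, θ ≈ 311° — the waning crescent range.

waning crescent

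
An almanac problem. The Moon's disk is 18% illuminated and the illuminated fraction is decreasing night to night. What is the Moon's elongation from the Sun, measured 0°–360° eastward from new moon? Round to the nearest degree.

310°

From f = (1 − cos θ)/2: cos θ = 1 − 2×0.18 = 0.640; arccos → 50.2°.
Since the Moon is past full (waning), take the reflex angle: θ = 360° − 50.2° = 309.8°.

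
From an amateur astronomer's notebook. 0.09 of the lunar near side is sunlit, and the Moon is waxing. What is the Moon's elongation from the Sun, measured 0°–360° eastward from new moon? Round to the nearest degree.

cos θ = 1 − 2f = 0.820, giving a principal value of 34.9°.
Waxing ⇒ before full, so θ = 34.9°.

35°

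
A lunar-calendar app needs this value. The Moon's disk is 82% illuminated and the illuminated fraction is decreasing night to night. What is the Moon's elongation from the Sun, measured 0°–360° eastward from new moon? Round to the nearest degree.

From f = (1 − cos θ)/2: cos θ = 1 − 2×0.82 = -0.640; arccos → 129.8°.
Waning ⇒ past full, so θ = 360° − 129.8° = 230.2°.

230°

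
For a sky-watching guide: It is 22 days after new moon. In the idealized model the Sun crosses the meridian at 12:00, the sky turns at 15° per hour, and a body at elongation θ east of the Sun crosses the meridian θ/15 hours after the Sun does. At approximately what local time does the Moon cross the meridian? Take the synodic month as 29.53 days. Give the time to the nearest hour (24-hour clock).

Elongation θ = 360° × 22/29.53 ≈ 268.2°.
At 15° of sky rotation per hour, 268.2° corresponds to a 17.88 h lag.
12:00 + 17.88 h ≈ 05:53 → 06:00 to the nearest hour.

06:00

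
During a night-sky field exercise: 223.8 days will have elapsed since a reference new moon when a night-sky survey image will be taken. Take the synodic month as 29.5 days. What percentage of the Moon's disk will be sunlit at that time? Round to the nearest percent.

93%

Reduce mod P: 223.8 − 7×29.5 = 17.30 d into the current lunation.
The Moon has covered 17.30/29.5 of its cycle, so θ ≈ 360° × 17.30/29.5 = 211.1°.
Illuminated fraction = (1 − cos 211.1°)/2 = (1 − (-0.856))/2 ≈ 0.928, so 93%.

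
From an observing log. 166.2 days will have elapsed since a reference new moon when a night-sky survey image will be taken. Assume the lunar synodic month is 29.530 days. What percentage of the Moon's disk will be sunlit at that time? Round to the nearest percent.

Reduce mod P: 166.2 − 5×29.530 = 18.55 d into the current lunation.
Phase angle: θ = 360°·(18.55 d)/(29.530 d) = 226.1°.
cos 226.1° = (-0.693), so f = (1 − (-0.693))/2 = 0.846, so 85%.

85%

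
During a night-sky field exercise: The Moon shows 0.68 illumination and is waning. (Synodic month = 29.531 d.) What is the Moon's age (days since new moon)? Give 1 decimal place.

20.4 days

cos θ = 1 − 2f = -0.360, giving a principal value of 111.1°.
Since the Moon is past full (waning), take the reflex angle: θ = 360° − 111.1° = 248.9°.
Age = 29.531 × 248.9°/360° ≈ 20.42 days.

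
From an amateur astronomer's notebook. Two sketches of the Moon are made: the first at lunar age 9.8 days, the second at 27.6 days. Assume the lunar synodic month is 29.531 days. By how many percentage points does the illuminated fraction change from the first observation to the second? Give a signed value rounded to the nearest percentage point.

-70 percentage points

θ₁ = 360° × 9.8/29.531 = 119.5°, f₁ = (1 − cos θ₁)/2 = 0.746.
θ₂ = 360° × 27.6/29.531 = 336.5°, f₂ = (1 − cos θ₂)/2 = 0.042.
Change = f₂ − f₁ = -0.704 → -70 percentage points.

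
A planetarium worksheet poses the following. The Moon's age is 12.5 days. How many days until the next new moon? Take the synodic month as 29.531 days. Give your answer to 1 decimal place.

17.0 days

One full lunation from the last new moon is 29.531 d; remaining = 29.531 − 12.5 = 17.031 d.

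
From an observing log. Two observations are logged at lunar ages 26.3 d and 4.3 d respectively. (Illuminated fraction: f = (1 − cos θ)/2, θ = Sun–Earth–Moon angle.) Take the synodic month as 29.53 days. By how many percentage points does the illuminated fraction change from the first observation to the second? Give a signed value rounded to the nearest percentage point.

+8 percentage points

First observation: θ = 360°·26.3/29.53 = 320.6°, so f = 0.114.
Second observation: θ = 52.4°, f = 0.195.
Δf = 0.195 − 0.114 = +0.082, i.e. +8 pp.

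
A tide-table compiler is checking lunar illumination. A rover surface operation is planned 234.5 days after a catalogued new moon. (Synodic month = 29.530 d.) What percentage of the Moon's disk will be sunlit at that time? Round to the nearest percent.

234.5 d spans 7 complete synodic months (7 × 29.530 = 206.71 d) plus 27.79 d.
Phase angle: θ = 360°·(27.79 d)/(29.530 d) = 338.8°.
Illuminated fraction = (1 − cos 338.8°)/2 = (1 − 0.932)/2 ≈ 0.034, so 3%.

3%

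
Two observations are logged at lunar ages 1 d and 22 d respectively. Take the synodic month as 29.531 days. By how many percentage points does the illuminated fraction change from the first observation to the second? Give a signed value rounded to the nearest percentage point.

+50 pp

First observation: θ = 360°·1/29.531 = 12.2°, so f = 0.011.
Second observation: θ = 268.2°, f = 0.516.
Δf = 0.516 − 0.011 = +0.504, i.e. +50 pp.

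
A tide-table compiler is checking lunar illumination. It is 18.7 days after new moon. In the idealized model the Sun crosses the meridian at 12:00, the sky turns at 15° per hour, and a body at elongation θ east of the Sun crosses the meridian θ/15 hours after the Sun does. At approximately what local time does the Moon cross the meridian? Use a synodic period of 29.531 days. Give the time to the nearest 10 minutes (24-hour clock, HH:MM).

03:10

The Moon has covered 18.7/29.531 of its cycle, so θ ≈ 360° × 18.7/29.531 = 228.0°.
Delay after the Sun = 228.0° / (15°/h) ≈ 15.20 h.
12:00 + 15.198 h ≈ 03:12 → 03:10 to the nearest ten minutes.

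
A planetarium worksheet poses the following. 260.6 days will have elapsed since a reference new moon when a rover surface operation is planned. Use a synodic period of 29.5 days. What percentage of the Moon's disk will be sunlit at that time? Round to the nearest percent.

260.6 d spans 8 complete synodic months (8 × 29.5 = 236.00 d) plus 24.60 d.
Phase angle: θ = 360°·(24.60 d)/(29.5 d) = 300.2°.
With cos θ = 0.503, the lit fraction is (1 − 0.503)/2 ≈ 0.248, so 25%.

25%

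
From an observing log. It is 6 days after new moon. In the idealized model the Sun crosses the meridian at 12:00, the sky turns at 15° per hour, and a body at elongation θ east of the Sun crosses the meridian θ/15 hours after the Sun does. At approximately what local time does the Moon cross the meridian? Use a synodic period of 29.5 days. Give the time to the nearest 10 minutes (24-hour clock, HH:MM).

Elongation θ = 360° × 6/29.5 ≈ 73.2°.
At 15° of sky rotation per hour, 73.2° corresponds to a 4.88 h lag.
12:00 + 4.881 h ≈ 16:53 → 16:50 to the nearest ten minutes.

16:50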